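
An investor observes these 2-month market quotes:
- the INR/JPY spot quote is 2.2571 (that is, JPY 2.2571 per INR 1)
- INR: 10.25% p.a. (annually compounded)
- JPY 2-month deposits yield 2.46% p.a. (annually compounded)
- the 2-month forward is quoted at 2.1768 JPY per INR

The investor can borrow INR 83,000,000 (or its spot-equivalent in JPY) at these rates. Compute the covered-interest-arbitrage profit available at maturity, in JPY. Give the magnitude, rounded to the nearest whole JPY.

T = 2/12 years.
Route A — deposit INR, sell forward: 83,000,000 × 1.01639635681 × 2.1768 = JPY 183,636,801.93.
Route B — convert at spot, deposit JPY: 83,000,000 × 2.2571 × 1.00405859597 = JPY 188,099,634.53.
The quoted forward undervalues INR, so borrow INR, convert to JPY at spot, deposit the JPY at 2.46%, and buy INR forward at 2.1768 to cover the loan.
Arbitrage profit = |183,636,801.93 − 188,099,634.53| = JPY 4,462,833.

JPY 4,462,833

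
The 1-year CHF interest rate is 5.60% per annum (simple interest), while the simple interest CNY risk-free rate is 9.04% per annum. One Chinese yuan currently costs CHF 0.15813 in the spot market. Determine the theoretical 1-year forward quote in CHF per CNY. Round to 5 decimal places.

T = 1 year.
Growth of 1 CHF over T: 1 + 0.0560×1 = 1.056000.
Growth of 1 CNY over T: 1 + 0.0904×1 = 1.090400.
Forward (CHF per CNY) = 0.15813 × 1.056000 / 1.090400 = 0.1531413.

0.15314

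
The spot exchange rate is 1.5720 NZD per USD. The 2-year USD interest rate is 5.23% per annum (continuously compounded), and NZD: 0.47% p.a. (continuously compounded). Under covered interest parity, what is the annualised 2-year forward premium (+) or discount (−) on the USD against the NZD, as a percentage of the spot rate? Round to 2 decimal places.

-4.54%

T = 2 years.
No-arbitrage forward: 1.572 × 1.0094443 / 1.1102664 = 1.4292484 NZD/USD.
(F − S)/S ÷ T = (1.4292484 − 1.572)/1.572/2 = -0.045404 → -4.54%.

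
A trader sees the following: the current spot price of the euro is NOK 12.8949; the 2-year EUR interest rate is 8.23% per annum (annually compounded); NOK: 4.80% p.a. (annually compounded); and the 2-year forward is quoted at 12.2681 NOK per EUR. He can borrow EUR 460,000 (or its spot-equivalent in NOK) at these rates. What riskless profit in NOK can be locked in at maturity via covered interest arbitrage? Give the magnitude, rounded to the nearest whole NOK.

NOK 95,682

T = 2 years.
Route A — deposit EUR, sell forward: 460,000 × 1.17137329 × 12.2681 = NOK 6,610,441.34.
Route B — convert at spot, deposit NOK: 460,000 × 12.8949 × 1.098304 = NOK 6,514,759.31.
The quoted forward overvalues EUR, so borrow NOK, buy EUR at spot, deposit the EUR at 8.23%, and sell the proceeds forward at 12.2681.
Arbitrage profit = |6,610,441.34 − 6,514,759.31| = NOK 95,682.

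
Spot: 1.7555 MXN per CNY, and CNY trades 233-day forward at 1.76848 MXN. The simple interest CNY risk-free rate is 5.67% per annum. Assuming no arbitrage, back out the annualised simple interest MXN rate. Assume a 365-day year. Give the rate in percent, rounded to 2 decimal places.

6.87%

T = 233/365 years.
By CIP, F/S equals the MXN-to-CNY growth ratio: 1.76848/1.7555 = 1.0073939.
CNY growth factor: 1 + 0.0567×233/365 = 1.0361948.
So the MXN growth factor = 1.0438563.
r = (1.0438563 − 1)/(233/365) = 0.068702 → 6.87%.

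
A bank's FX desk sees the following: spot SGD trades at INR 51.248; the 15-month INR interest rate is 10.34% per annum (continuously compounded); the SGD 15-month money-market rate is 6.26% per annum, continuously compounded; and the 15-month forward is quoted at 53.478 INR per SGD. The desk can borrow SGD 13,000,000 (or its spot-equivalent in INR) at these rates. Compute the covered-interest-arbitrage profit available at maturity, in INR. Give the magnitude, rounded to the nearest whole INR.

INR 6,346,444

T = 15/12 years.
Keep in SGD, deliver into the forward: 13,000,000·1.08139297312·53.478 = INR 751,799,534.41.
Swap to INR now, deposit: 13,000,000·51.248·1.13797458225 = INR 758,145,978.08.
The quoted forward undervalues SGD, so borrow SGD, convert to INR at spot, deposit the INR at 10.34%, and buy SGD forward at 53.478 to cover the loan.
Arbitrage profit = |751,799,534.41 − 758,145,978.08| = INR 6,346,444.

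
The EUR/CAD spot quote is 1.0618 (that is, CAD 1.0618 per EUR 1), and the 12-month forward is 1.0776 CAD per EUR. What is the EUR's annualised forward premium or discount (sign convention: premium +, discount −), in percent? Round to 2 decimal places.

+1.49%

T = 1 year.
EUR trades forward at +1.48804% vs spot over the period.
Per annum: 0.0148804 / 1 = 0.014880 = 1.49%.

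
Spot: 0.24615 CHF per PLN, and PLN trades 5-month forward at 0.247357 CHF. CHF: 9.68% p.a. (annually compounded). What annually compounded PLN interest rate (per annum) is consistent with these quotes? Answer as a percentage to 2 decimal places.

8.40%

T = 5/12 years.
By CIP, F/S equals the CHF-to-PLN growth ratio: 0.247357/0.24615 = 1.0049035.
The CHF side grows by (1 + 0.0968)^(5/12) = 1.0392494.
That pins the PLN growth at 1.0341783.
Annualise: 1.0341783^(12/5) − 1 = 0.083999 = 8.40%.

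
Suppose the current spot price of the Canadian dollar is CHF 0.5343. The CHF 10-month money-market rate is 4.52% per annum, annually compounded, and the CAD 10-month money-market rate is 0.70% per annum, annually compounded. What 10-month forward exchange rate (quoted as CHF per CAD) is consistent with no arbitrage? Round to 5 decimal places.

0.55114

T = 10/12 years.
Growth of 1 CHF over T: (1 + 0.0452)^(10/12) = 1.0375272.
CAD growth factor: (1 + 0.0070)^(10/12) = 1.0058299.
Forward (CHF per CAD) = 0.5343 × 1.0375272 / 1.0058299 = 0.5511377.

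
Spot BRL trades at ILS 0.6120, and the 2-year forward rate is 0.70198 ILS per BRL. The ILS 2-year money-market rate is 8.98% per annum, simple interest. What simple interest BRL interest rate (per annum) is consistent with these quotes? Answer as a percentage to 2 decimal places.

T = 2 years.
By CIP, F/S equals the ILS-to-BRL growth ratio: 0.70198/0.612 = 1.1470261.
The ILS side grows by 1 + 0.0898×2 = 1.179600.
So the BRL growth factor = 1.0283986.
r = (1.0283986 − 1)/2 = 0.014199 → 1.42%.

1.42%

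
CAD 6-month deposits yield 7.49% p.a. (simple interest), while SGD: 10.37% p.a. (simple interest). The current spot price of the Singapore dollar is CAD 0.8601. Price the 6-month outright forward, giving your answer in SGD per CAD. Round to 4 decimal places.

1.1788

T = 6/12 years.
Growth of 1 CAD over T: 1 + 0.0749×6/12 = 1.037450.
Growth of 1 SGD over T: 1 + 0.1037×6/12 = 1.051850.
So F = 0.8601 × 1.037450 / 1.051850 = 0.8483251 (CAD/SGD).
Invert for SGD per CAD: 1 / 0.8483251 = 1.1788.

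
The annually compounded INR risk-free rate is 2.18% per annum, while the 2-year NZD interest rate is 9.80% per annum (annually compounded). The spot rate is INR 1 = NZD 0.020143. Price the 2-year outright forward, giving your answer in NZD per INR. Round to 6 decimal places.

T = 2 years.
Growth of 1 NZD over T: (1 + 0.0980)^2 = 1.205604.
INR growth factor: (1 + 0.0218)^2 = 1.0440752.
So F = 0.020143 × 1.205604 / 1.0440752 = 0.02325932 (NZD/INR).

0.023259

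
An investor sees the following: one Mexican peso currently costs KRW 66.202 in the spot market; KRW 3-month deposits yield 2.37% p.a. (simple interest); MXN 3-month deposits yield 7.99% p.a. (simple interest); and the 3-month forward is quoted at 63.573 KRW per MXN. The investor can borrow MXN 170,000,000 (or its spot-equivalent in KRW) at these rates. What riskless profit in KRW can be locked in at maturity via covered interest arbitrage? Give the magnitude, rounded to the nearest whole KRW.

KRW 297,733,950

T = 3/12 years.
Invest the MXN and cover forward: 170,000,000 × 1.019975 × 63.573 = KRW 11,023,288,014.75.
Convert at spot and invest in KRW: 170,000,000 × 66.202 × 1.005925 = KRW 11,321,021,964.50.
The quoted forward undervalues MXN, so borrow MXN, convert to KRW at spot, deposit the KRW at 2.37%, and buy MXN forward at 63.573 to cover the loan.
Arbitrage profit = |11,023,288,014.75 − 11,321,021,964.50| = KRW 297,733,950.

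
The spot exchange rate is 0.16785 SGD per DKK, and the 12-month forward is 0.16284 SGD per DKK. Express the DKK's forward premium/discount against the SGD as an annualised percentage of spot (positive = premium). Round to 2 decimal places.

T = 1 year.
Period premium: (0.16284 − 0.16785)/0.16785 = -0.0298481.
Per annum: -0.0298481 / 1 = -0.029848 = -2.98%.

-2.98%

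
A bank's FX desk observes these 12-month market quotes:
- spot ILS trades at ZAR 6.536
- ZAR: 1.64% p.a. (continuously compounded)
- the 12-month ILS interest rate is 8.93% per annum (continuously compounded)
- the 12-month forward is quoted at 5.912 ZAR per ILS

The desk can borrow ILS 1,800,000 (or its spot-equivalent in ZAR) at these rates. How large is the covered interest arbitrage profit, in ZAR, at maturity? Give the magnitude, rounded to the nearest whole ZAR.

T = 1 year.
Keep in ILS, deliver into the forward: 1,800,000·1.0934086297·5.912 = ZAR 11,635,617.27.
Swap to ZAR now, deposit: 1,800,000·6.536·1.0165352182 = ZAR 11,959,333.54.
The quoted forward undervalues ILS, so borrow ILS, convert to ZAR at spot, deposit the ZAR at 1.64%, and buy ILS forward at 5.912 to cover the loan.
The gap between the two covered legs is ZAR 323,716.

ZAR 323,716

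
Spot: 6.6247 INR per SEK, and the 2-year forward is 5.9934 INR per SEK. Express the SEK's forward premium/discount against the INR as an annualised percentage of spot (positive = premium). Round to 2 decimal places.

-4.76%

T = 2 years.
(F − S)/S = (5.9934 − 6.6247)/6.6247 = -0.0952949.
×(1/T) gives -4.76% p.a.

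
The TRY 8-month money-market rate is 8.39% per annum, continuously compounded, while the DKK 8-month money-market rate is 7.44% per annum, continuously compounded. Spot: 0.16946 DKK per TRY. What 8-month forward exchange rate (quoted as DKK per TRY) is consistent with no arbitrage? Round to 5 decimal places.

0.16839

T = 8/12 years.
Growth of 1 DKK over T: e^(0.0744×8/12) = 1.0508507.
TRY growth factor: e^(0.0839×8/12) = 1.0575272.
So F = 0.16946 × 1.0508507 / 1.0575272 = 0.1683901 (DKK/TRY).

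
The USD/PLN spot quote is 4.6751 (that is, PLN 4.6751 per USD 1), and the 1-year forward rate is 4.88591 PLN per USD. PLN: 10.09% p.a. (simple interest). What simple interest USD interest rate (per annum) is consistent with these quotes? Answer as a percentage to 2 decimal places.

T = 1 year.
By CIP, F/S equals the PLN-to-USD growth ratio: 4.88591/4.6751 = 1.0450921.
The PLN side grows by 1 + 0.1009×1 = 1.100900.
So the USD growth factor = 1.053400.
r = (1.053400 − 1)/1 = 0.053400 → 5.34%.

5.34%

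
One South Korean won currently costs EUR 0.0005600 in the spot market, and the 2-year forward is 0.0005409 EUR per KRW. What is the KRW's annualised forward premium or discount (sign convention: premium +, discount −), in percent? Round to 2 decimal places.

-1.71%

T = 2 years.
KRW trades forward at -3.41071% vs spot over the period.
Annualise by dividing by T: -0.0341071 / 2 = -0.017054 → -1.71%.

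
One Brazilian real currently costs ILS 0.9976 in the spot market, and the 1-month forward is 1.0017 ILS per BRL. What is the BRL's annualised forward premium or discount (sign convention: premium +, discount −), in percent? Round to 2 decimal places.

T = 1/12 years.
BRL trades forward at +0.41099% vs spot over the period.
Per annum: 0.0041099 / (1/12) = 0.049319 = 4.93%.

+4.93%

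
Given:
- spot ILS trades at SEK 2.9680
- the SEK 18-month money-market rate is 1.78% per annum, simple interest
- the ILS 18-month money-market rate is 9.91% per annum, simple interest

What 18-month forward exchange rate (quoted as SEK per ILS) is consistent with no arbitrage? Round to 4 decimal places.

2.6529

T = 18/12 years.
SEK accumulates by 1 + 0.0178×18/12 = 1.026700.
ILS growth factor: 1 + 0.0991×18/12 = 1.148650.
CIP: F = S · (grow SEK)/(grow ILS) = 2.968 × 1.026700/1.148650 = 2.652893 SEK per ILS.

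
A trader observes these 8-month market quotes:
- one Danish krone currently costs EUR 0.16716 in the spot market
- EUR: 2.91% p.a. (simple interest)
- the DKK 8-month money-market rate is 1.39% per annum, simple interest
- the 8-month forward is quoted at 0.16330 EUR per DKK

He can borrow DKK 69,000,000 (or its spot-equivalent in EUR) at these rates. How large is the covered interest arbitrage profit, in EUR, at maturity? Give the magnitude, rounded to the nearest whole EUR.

T = 8/12 years.
Invest the DKK and cover forward: 69,000,000 × 1.0092666667 × 0.16330 = EUR 11,372,114.02.
Convert at spot and invest in EUR: 69,000,000 × 0.16716 × 1.019400 = EUR 11,757,800.38.
The quoted forward undervalues DKK, so borrow DKK, convert to EUR at spot, deposit the EUR at 2.91%, and buy DKK forward at 0.16330 to cover the loan.
Arbitrage profit = |11,372,114.02 − 11,757,800.38| = EUR 385,686.

EUR 385,686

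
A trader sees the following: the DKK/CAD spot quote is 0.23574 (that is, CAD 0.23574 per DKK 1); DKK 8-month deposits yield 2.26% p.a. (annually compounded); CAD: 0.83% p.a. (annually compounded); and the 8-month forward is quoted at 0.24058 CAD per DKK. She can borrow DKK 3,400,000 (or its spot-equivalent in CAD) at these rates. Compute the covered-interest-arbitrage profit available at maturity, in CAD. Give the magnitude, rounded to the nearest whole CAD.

CAD 24,305

T = 8/12 years.
Invest the DKK and cover forward: 3,400,000 × 1.01501048 × 0.24058 = CAD 830,250.15.
Convert at spot and invest in CAD: 3,400,000 × 0.23574 × 1.00552571 = CAD 805,944.94.
The quoted forward overvalues DKK, so borrow CAD, buy DKK at spot, deposit the DKK at 2.26%, and sell the proceeds forward at 0.24058.
Arbitrage profit = |830,250.15 − 805,944.94| = CAD 24,305.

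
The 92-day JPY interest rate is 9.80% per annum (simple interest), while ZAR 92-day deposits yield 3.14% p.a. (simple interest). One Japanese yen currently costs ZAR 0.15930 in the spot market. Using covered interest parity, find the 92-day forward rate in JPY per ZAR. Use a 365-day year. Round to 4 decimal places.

T = 92/365 years.
Growth of 1 ZAR over T: 1 + 0.0314×92/365 = 1.0079145.
JPY accumulates by 1 + 0.0980×92/365 = 1.0247014.
So F = 0.1593 × 1.0079145 / 1.0247014 = 0.1566903 (ZAR/JPY).
Quoted the other way: 1/0.1566903 = 6.3820 JPY per ZAR.

6.3820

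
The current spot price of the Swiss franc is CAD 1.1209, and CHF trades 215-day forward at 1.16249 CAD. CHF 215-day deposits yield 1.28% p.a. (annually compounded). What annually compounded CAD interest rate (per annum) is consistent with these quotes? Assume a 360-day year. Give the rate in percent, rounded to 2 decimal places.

7.65%

T = 215/360 years.
CIP gives F = S · g_CAD/g_CHF, so g_CAD/g_CHF = 1.16249/1.1209 = 1.0371041.
The CHF side grows by (1 + 0.0128)^(215/360) = 1.0076249.
Hence g_CAD = 1.0450119.
Annualise: 1.0450119^(360/215) − 1 = 0.076507 = 7.65%.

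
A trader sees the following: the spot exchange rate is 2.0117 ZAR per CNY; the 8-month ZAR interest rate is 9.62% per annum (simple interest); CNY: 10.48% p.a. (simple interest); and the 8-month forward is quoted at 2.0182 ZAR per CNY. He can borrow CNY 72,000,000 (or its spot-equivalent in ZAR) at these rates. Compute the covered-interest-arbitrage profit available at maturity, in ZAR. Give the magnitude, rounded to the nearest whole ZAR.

ZAR 1,331,127

T = 8/12 years.
Keep in CNY, deliver into the forward: 72,000,000·1.06986666667·2.0182 = ZAR 155,462,753.28.
Swap to ZAR now, deposit: 72,000,000·2.0117·1.06413333333 = ZAR 154,131,625.92.
The quoted forward overvalues CNY, so borrow ZAR, buy CNY at spot, deposit the CNY at 10.48%, and sell the proceeds forward at 2.0182.
Profit = 155,462,753.28 − 154,131,625.92 = ZAR 1,331,127.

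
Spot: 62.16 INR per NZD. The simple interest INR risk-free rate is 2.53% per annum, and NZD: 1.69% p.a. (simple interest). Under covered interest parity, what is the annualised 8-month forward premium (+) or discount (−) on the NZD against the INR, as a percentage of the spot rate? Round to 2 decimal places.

+0.83%

T = 8/12 years.
CIP forward (INR per NZD) = 62.16 × 1.0168667/1.0112667 = 62.50422.
Annualised premium = (F − S)/S × (1/T) = (62.50422 − 62.16)/62.16 ÷ (8/12) = 0.83%.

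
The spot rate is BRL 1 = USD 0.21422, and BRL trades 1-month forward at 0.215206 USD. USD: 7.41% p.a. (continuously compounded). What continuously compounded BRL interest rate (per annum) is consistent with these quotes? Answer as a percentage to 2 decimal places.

1.90%

T = 1/12 years.
By CIP, F/S equals the USD-to-BRL growth ratio: 0.215206/0.21422 = 1.0046027.
The USD side grows by e^(0.0741×1/12) = 1.0061941.
That pins the BRL growth at 1.0015841.
Take logs: ln 1.0015841 / (1/12) = 0.018994, so 1.90%.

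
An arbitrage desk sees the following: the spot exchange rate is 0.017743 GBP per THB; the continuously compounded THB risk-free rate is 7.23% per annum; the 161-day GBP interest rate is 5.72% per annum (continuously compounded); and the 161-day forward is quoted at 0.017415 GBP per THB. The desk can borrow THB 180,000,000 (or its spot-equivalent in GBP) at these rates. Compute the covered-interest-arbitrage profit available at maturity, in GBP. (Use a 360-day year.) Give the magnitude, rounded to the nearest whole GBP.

GBP 38,779

T = 161/360 years.
Keep in THB, deliver into the forward: 180,000,000·1.032862596·0.017415 = GBP 3,237,714.38.
Swap to GBP now, deposit: 180,000,000·0.017743·1.025911116 = GBP 3,276,493.37.
The quoted forward undervalues THB, so borrow THB, convert to GBP at spot, deposit the GBP at 5.72%, and buy THB forward at 0.017415 to cover the loan.
Arbitrage profit = |3,237,714.38 − 3,276,493.37| = GBP 38,779.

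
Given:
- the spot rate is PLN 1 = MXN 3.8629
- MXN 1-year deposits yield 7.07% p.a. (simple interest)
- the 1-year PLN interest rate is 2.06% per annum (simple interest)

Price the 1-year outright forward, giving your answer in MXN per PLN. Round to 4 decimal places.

T = 1 year.
Growth of 1 MXN over T: 1 + 0.0707×1 = 1.070700.
PLN growth factor: 1 + 0.0206×1 = 1.020600.
CIP: F = S · (grow MXN)/(grow PLN) = 3.8629 × 1.070700/1.020600 = 4.052525 MXN per PLN.

4.0525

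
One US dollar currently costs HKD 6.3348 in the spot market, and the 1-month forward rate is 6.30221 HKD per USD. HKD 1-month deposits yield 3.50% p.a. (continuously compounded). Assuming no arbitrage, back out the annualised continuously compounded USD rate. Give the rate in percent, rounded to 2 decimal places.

T = 1/12 years.
F/S = 6.30221/6.3348 = 0.9948554 = (growth of HKD) / (growth of USD).
The HKD side grows by e^(0.0350×1/12) = 1.0029209.
That pins the USD growth at 1.0081072.
r = ln(1.0081072)/(1/12) = 0.096894 → 9.69%.

9.69%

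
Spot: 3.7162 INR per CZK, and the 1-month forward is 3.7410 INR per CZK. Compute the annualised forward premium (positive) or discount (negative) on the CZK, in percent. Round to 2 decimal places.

T = 1/12 years.
Period premium: (3.7410 − 3.7162)/3.7162 = 0.0066735.
Per annum: 0.0066735 / (1/12) = 0.080082 = 8.01%.

+8.01%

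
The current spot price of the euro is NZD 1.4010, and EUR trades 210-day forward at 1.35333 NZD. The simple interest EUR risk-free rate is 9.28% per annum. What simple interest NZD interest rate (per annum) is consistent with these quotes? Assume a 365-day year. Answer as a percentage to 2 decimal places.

T = 210/365 years.
CIP gives F = S · g_NZD/g_EUR, so g_NZD/g_EUR = 1.35333/1.401 = 0.9659743.
EUR growth factor: 1 + 0.0928×210/365 = 1.0533918.
Hence g_NZD = 1.0175494.
r = (1.0175494 − 1)/(210/365) = 0.030503 → 3.05%.

3.05%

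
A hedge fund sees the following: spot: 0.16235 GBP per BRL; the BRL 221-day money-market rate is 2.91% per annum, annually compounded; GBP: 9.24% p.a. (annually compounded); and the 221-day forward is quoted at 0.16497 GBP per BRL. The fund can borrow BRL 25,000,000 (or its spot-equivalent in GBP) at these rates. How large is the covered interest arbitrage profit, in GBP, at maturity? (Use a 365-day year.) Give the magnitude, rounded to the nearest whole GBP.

T = 221/365 years.
Route A — deposit BRL, sell forward: 25,000,000 × 1.017519656 × 0.16497 = GBP 4,196,505.44.
Route B — convert at spot, deposit GBP: 25,000,000 × 0.16235 × 1.054968095 = GBP 4,281,851.76.
The quoted forward undervalues BRL, so borrow BRL, convert to GBP at spot, deposit the GBP at 9.24%, and buy BRL forward at 0.16497 to cover the loan.
Arbitrage profit = |4,196,505.44 − 4,281,851.76| = GBP 85,346.

GBP 85,346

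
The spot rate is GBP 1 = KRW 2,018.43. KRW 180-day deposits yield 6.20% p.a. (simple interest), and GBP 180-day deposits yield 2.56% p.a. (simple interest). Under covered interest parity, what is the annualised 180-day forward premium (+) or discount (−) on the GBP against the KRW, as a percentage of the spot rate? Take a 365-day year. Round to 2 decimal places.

T = 180/365 years.
CIP forward (KRW per GBP) = 2018.43 × 1.0305753/1.0126247 = 2054.21031.
Annualised premium = (F − S)/S × (1/T) = (2054.21031 − 2018.43)/2018.43 ÷ (180/365) = 3.59%.

+3.59%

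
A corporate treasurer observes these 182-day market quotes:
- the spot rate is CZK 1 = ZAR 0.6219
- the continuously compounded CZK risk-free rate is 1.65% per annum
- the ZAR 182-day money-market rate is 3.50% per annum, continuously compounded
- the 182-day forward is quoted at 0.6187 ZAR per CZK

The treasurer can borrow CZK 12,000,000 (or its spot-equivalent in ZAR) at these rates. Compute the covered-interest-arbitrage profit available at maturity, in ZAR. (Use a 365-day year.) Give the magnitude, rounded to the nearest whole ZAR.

ZAR 108,449

T = 182/365 years.
Invest the CZK and cover forward: 12,000,000 × 1.008261335 × 0.6187 = ZAR 7,485,735.46.
Convert at spot and invest in ZAR: 12,000,000 × 0.6219 × 1.017605232 = ZAR 7,594,184.33.
The quoted forward undervalues CZK, so borrow CZK, convert to ZAR at spot, deposit the ZAR at 3.50%, and buy CZK forward at 0.6187 to cover the loan.
Arbitrage profit = |7,485,735.46 − 7,594,184.33| = ZAR 108,449.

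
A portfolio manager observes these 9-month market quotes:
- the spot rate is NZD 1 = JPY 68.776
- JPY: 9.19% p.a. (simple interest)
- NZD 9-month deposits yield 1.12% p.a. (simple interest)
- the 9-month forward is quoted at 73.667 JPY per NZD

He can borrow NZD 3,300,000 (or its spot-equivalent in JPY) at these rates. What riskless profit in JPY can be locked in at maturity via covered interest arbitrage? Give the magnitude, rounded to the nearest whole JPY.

T = 9/12 years.
Invest the NZD and cover forward: 3,300,000 × 1.008400 × 73.667 = JPY 245,143,149.24.
Convert at spot and invest in JPY: 3,300,000 × 68.776 × 1.068925 = JPY 242,604,073.14.
The quoted forward overvalues NZD, so borrow JPY, buy NZD at spot, deposit the NZD at 1.12%, and sell the proceeds forward at 73.667.
The gap between the two covered legs is JPY 2,539,076.

JPY 2,539,076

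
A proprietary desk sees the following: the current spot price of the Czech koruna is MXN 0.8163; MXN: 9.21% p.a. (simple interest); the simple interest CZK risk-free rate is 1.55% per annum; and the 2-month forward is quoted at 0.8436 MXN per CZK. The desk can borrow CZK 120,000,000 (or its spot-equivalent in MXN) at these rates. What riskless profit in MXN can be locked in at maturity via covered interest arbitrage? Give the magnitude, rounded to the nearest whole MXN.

T = 2/12 years.
Invest the CZK and cover forward: 120,000,000 × 1.00258333333 × 0.8436 = MXN 101,493,516.00.
Convert at spot and invest in MXN: 120,000,000 × 0.8163 × 1.015350 = MXN 99,459,624.60.
The quoted forward overvalues CZK, so borrow MXN, buy CZK at spot, deposit the CZK at 1.55%, and sell the proceeds forward at 0.8436.
Profit = 101,493,516.00 − 99,459,624.60 = MXN 2,033,891.

MXN 2,033,891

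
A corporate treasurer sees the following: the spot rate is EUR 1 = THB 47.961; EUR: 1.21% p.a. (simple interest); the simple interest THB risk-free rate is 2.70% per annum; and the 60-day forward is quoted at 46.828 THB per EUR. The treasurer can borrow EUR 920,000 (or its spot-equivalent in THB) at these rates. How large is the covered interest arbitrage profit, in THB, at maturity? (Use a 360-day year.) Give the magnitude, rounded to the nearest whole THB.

T = 60/360 years.
Route A — deposit EUR, sell forward: 920,000 × 1.0020166667 × 46.828 = THB 43,168,641.55.
Route B — convert at spot, deposit THB: 920,000 × 47.961 × 1.004500 = THB 44,322,678.54.
The quoted forward undervalues EUR, so borrow EUR, convert to THB at spot, deposit the THB at 2.70%, and buy EUR forward at 46.828 to cover the loan.
Arbitrage profit = |43,168,641.55 − 44,322,678.54| = THB 1,154,037.

THB 1,154,037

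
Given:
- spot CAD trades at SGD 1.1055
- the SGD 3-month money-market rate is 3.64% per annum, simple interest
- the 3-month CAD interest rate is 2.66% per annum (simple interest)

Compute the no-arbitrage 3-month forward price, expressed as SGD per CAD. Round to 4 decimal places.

T = 3/12 years.
SGD growth factor: 1 + 0.0364×3/12 = 1.009100.
CAD growth factor: 1 + 0.0266×3/12 = 1.006650.
Forward (SGD per CAD) = 1.1055 × 1.009100 / 1.006650 = 1.108191.

1.1082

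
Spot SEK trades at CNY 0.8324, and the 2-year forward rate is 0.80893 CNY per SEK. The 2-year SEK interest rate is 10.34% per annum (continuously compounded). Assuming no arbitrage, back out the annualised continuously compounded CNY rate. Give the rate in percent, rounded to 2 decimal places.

T = 2 years.
CIP gives F = S · g_CNY/g_SEK, so g_CNY/g_SEK = 0.80893/0.8324 = 0.9718044.
SEK growth factor: e^(0.1034×2) = 1.2297366.
That pins the CNY growth at 1.1950634.
r = ln(1.1950634)/2 = 0.089100 → 8.91%.

8.91%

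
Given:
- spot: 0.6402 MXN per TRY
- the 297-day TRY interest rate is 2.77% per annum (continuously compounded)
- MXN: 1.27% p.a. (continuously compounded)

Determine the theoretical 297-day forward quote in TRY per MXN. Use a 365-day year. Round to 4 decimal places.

1.5812

T = 297/365 years.
MXN growth factor: e^(0.0127×297/365) = 1.0103876.
TRY growth factor: e^(0.0277×297/365) = 1.0227954.
CIP: F = S · (grow MXN)/(grow TRY) = 0.6402 × 1.0103876/1.0227954 = 0.6324336 MXN per TRY.
Invert for TRY per MXN: 1 / 0.6324336 = 1.5812.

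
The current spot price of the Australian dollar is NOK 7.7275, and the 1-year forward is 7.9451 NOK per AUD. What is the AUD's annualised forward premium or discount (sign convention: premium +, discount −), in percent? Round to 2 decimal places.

T = 1 year.
AUD trades forward at +2.81592% vs spot over the period.
Per annum: 0.0281592 / 1 = 0.028159 = 2.82%.

+2.82%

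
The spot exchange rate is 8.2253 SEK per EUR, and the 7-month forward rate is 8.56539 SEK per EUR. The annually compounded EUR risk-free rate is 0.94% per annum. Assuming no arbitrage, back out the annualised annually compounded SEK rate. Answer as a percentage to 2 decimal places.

8.20%

T = 7/12 years.
F/S = 8.56539/8.2253 = 1.0413468 = (growth of SEK) / (growth of EUR).
EUR growth factor: (1 + 0.0094)^(7/12) = 1.0054726.
That pins the SEK growth at 1.0470457.
Annualise: 1.0470457^(12/7) − 1 = 0.081999 = 8.20%.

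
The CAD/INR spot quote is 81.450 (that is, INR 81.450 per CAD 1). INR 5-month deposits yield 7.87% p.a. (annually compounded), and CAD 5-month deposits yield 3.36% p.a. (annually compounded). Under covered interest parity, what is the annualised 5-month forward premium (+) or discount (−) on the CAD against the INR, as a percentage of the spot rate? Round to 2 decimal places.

+4.31%

T = 5/12 years.
CIP forward (INR per CAD) = 81.45 × 1.0320687/1.0138652 = 82.912399.
(F − S)/S ÷ T = (82.912399 − 81.45)/81.45/(5/12) = 0.043091 → 4.31%.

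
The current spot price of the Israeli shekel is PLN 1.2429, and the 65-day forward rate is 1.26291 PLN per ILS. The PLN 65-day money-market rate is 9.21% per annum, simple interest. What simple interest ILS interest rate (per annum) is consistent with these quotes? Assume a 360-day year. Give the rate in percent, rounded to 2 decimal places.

T = 65/360 years.
F/S = 1.26291/1.2429 = 1.0160994 = (growth of PLN) / (growth of ILS).
PLN growth factor: 1 + 0.0921×65/360 = 1.0166292.
That pins the ILS growth at 1.0005214.
(1.0005214 − 1)/T = 0.002888, i.e. 0.29%.

0.29%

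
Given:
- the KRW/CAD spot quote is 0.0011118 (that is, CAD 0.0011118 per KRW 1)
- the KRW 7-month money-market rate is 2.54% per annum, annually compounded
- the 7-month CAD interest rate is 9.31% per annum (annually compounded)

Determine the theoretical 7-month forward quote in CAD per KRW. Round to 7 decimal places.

0.0011540

T = 7/12 years.
Growth of 1 CAD over T: (1 + 0.0931)^(7/12) = 1.0532988.
KRW accumulates by (1 + 0.0254)^(7/12) = 1.0147392.
CIP: F = S · (grow CAD)/(grow KRW) = 0.0011118 × 1.0532988/1.0147392 = 0.001154048 CAD per KRW.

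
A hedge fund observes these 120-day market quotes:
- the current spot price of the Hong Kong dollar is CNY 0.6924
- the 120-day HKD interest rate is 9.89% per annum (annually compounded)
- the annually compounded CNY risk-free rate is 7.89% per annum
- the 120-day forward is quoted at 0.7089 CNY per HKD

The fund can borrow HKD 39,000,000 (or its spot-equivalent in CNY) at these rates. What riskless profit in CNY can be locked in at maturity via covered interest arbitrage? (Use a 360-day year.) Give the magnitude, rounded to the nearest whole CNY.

CNY 834,141

T = 120/360 years.
Route A — deposit HKD, sell forward: 39,000,000 × 1.0319359073 × 0.7089 = CNY 28,530,035.22.
Route B — convert at spot, deposit CNY: 39,000,000 × 0.6924 × 1.0256371212 = CNY 27,695,894.57.
The quoted forward overvalues HKD, so borrow CNY, buy HKD at spot, deposit the HKD at 9.89%, and sell the proceeds forward at 0.7089.
The gap between the two covered legs is CNY 834,141.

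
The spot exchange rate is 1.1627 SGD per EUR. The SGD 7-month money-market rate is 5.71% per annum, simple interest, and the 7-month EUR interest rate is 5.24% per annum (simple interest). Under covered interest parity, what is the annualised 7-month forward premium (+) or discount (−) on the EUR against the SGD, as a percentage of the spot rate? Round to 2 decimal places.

+0.46%

T = 7/12 years.
No-arbitrage forward: 1.1627 × 1.0333083 / 1.0305667 = 1.1657931 SGD/EUR.
(F − S)/S ÷ T = (1.1657931 − 1.1627)/1.1627/(7/12) = 0.004560 → 0.46%.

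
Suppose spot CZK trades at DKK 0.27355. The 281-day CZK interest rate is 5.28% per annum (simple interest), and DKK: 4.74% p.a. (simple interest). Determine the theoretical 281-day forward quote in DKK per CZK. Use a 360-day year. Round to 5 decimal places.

0.27244

T = 281/360 years.
DKK accumulates by 1 + 0.0474×281/360 = 1.0369983.
CZK growth factor: 1 + 0.0528×281/360 = 1.0412133.
Forward (DKK per CZK) = 0.27355 × 1.0369983 / 1.0412133 = 0.2724426.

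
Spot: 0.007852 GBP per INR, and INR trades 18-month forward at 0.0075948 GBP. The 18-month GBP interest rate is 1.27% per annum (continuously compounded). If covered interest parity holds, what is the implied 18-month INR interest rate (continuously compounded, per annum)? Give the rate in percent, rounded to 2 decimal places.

T = 18/12 years.
F/S = 0.0075948/0.007852 = 0.9672440 = (growth of GBP) / (growth of INR).
The GBP side grows by e^(0.0127×18/12) = 1.0192326.
That pins the INR growth at 1.0537492.
Take logs: ln 1.0537492 / (18/12) = 0.034903, so 3.49%.

3.49%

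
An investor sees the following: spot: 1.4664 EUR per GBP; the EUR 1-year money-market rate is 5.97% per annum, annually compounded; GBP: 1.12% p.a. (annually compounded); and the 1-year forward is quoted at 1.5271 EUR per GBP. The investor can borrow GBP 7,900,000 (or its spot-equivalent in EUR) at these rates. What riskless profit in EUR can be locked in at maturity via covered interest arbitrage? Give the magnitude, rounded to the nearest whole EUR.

T = 1 year.
Route A — deposit GBP, sell forward: 7,900,000 × 1.011200 × 1.5271 = EUR 12,199,207.81.
Route B — convert at spot, deposit EUR: 7,900,000 × 1.4664 × 1.059700 = EUR 12,276,158.23.
The quoted forward undervalues GBP, so borrow GBP, convert to EUR at spot, deposit the EUR at 5.97%, and buy GBP forward at 1.5271 to cover the loan.
Profit = 12,276,158.23 − 12,199,207.81 = EUR 76,950.

EUR 76,950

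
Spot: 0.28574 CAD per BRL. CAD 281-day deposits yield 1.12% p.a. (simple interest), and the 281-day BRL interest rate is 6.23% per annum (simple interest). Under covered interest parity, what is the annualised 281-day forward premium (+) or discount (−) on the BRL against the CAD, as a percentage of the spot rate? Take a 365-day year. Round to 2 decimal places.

T = 281/365 years.
No-arbitrage forward: 0.28574 × 1.0086225 / 1.0479625 = 0.27501346 CAD/BRL.
Annualised premium = (F − S)/S × (1/T) = (0.27501346 − 0.28574)/0.28574 ÷ (281/365) = -4.88%.

-4.88%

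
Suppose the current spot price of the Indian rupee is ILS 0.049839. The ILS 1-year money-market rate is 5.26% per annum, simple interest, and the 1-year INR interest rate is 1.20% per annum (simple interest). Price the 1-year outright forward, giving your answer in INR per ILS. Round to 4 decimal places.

19.2907

T = 1 year.
ILS growth factor: 1 + 0.0526×1 = 1.052600.
Growth of 1 INR over T: 1 + 0.0120×1 = 1.012000.
CIP: F = S · (grow ILS)/(grow INR) = 0.049839 × 1.052600/1.012000 = 0.051838470 ILS per INR.
Quoted the other way: 1/0.051838470 = 19.2907 INR per ILS.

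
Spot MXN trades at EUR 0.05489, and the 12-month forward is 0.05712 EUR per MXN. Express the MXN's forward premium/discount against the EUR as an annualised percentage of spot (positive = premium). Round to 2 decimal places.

T = 1 year.
(F − S)/S = (0.05712 − 0.05489)/0.05489 = 0.0406267.
Annualise by dividing by T: 0.0406267 / 1 = 0.040627 → 4.06%.

+4.06%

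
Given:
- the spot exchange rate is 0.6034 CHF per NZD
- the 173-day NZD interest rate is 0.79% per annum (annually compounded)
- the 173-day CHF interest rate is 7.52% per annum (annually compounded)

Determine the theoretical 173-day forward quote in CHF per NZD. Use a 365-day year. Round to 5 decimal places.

T = 173/365 years.
CHF growth factor: (1 + 0.0752)^(173/365) = 1.0349635.
NZD accumulates by (1 + 0.0079)^(173/365) = 1.0037366.
Forward (CHF per NZD) = 0.6034 × 1.0349635 / 1.0037366 = 0.6221722.

0.62217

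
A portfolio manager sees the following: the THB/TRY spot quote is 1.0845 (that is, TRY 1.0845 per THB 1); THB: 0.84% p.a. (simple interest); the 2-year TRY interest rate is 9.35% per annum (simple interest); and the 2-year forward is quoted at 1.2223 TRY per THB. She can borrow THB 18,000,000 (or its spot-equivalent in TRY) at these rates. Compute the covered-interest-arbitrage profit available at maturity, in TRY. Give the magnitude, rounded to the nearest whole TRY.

TRY 800,403

T = 2 years.
Route A — deposit THB, sell forward: 18,000,000 × 1.016800 × 1.2223 = TRY 22,371,023.52.
Route B — convert at spot, deposit TRY: 18,000,000 × 1.0845 × 1.187000 = TRY 23,171,427.00.
The quoted forward undervalues THB, so borrow THB, convert to TRY at spot, deposit the TRY at 9.35%, and buy THB forward at 1.2223 to cover the loan.
Profit = 23,171,427.00 − 22,371,023.52 = TRY 800,403.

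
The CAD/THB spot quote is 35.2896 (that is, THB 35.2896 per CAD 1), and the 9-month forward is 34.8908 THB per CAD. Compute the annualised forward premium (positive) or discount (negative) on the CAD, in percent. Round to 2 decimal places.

-1.51%

T = 9/12 years.
(F − S)/S = (34.8908 − 35.2896)/35.2896 = -0.0113008.
Annualise by dividing by T: -0.0113008 / (9/12) = -0.015068 → -1.51%.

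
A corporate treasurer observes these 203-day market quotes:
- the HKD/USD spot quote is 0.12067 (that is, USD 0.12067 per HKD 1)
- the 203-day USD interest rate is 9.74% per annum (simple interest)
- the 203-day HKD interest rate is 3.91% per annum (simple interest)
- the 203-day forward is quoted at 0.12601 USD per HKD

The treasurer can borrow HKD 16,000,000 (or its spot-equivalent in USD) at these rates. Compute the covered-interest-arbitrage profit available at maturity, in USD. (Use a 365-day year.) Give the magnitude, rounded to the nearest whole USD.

T = 203/365 years.
Keep in HKD, deliver into the forward: 16,000,000·1.021746027·0.12601 = USD 2,060,003.47.
Swap to USD now, deposit: 16,000,000·0.12067·1.054170411 = USD 2,035,307.90.
The quoted forward overvalues HKD, so borrow USD, buy HKD at spot, deposit the HKD at 3.91%, and sell the proceeds forward at 0.12601.
Arbitrage profit = |2,060,003.47 − 2,035,307.90| = USD 24,696.

USD 24,696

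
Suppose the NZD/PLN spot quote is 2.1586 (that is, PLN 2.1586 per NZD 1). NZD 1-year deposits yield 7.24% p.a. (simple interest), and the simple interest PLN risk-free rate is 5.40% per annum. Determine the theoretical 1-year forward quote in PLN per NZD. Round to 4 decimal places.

2.1216

T = 1 year.
PLN growth factor: 1 + 0.0540×1 = 1.054000.
NZD growth factor: 1 + 0.0724×1 = 1.072400.
CIP: F = S · (grow PLN)/(grow NZD) = 2.1586 × 1.054000/1.072400 = 2.121563 PLN per NZD.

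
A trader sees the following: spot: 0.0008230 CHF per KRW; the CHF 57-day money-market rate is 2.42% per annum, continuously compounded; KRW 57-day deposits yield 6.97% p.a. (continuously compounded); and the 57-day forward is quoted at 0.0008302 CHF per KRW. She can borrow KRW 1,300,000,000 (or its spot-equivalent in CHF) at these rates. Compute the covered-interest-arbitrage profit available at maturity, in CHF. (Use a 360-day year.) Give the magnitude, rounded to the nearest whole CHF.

T = 57/360 years.
Route A — deposit KRW, sell forward: 1,300,000,000 × 1.011096953 × 0.0008302 = CHF 1,091,236.50.
Route B — convert at spot, deposit CHF: 1,300,000,000 × 0.0008230 × 1.003839017 = CHF 1,074,007.36.
The quoted forward overvalues KRW, so borrow CHF, buy KRW at spot, deposit the KRW at 6.97%, and sell the proceeds forward at 0.0008302.
Profit = 1,091,236.50 − 1,074,007.36 = CHF 17,229.

CHF 17,229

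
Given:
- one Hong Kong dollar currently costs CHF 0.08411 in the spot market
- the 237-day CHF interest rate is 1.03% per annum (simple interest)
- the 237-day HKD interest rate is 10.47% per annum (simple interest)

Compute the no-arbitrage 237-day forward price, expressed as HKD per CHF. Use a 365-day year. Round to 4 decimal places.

T = 237/365 years.
Growth of 1 CHF over T: 1 + 0.0103×237/365 = 1.00668795.
Growth of 1 HKD over T: 1 + 0.1047×237/365 = 1.06798329.
CIP: F = S · (grow CHF)/(grow HKD) = 0.08411 × 1.00668795/1.06798329 = 0.079282629 CHF per HKD.
Quoted the other way: 1/0.079282629 = 12.6131 HKD per CHF.

12.6131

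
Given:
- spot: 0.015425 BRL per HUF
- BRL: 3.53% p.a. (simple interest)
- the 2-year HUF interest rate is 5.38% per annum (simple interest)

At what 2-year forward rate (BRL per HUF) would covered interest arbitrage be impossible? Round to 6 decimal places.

T = 2 years.
BRL accumulates by 1 + 0.0353×2 = 1.070600.
Growth of 1 HUF over T: 1 + 0.0538×2 = 1.107600.
CIP: F = S · (grow BRL)/(grow HUF) = 0.015425 × 1.070600/1.107600 = 0.01490972 BRL per HUF.

0.014910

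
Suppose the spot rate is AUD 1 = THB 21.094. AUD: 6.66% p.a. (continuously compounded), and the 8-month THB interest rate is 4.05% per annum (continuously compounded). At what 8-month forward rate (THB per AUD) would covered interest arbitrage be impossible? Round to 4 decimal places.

T = 8/12 years.
THB accumulates by e^(0.0405×8/12) = 1.0273678.
AUD accumulates by e^(0.0666×8/12) = 1.04540043.
So F = 21.094 × 1.0273678 / 1.04540043 = 20.730139 (THB/AUD).

20.7301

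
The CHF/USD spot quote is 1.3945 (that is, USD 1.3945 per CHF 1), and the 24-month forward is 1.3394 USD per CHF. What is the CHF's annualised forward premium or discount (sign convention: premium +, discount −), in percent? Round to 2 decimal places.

T = 2 years.
Period premium: (1.3394 − 1.3945)/1.3945 = -0.0395124.
×(1/T) gives -1.98% p.a.

-1.98%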